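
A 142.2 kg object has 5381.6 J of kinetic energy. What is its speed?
KE = ½mv² → v = √(2KE/m) = √(2×5381.6/142.2) = 8.7 m/s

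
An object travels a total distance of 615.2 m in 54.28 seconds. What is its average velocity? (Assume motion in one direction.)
v_avg = Δd / Δt = 615.2 / 54.28 = 11.33 m/s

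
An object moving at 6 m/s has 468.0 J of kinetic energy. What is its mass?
KE = ½mv² → m = 2KE/v² = 2×468.0/6² = 26.0 kg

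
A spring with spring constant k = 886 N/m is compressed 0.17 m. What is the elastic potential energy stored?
PE = ½kx² = ½×886×0.17² = 12.8 J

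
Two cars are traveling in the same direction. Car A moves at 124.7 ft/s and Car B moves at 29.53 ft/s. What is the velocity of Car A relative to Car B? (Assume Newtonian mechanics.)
v_rel = v_A - v_B = 124.7 - 29.53 = 95.17 ft/s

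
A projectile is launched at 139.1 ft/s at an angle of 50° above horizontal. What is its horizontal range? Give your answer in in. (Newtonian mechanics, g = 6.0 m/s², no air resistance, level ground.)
R = v₀² sin(2θ) / g (with unit conversion) = 11620.0 in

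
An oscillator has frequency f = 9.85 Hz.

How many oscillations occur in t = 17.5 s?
n = f×t = 9.85×17.5 = 172.4 oscillations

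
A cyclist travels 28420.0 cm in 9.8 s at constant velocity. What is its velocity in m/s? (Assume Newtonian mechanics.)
v = d/t (with unit conversion) = 29.0 m/s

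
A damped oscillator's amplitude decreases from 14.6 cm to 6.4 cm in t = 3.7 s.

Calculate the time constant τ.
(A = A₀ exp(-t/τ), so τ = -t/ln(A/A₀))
A/A₀ = 6.4/14.6 = 0.4384; ln(A/A₀) = -0.8247
τ = −t/ln(A/A₀) = −3.7/-0.8247 = 4.486 s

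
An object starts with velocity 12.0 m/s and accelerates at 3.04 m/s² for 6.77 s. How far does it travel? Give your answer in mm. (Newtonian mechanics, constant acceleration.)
d = v₀t + ½at² (with unit conversion) = 150900.0 mm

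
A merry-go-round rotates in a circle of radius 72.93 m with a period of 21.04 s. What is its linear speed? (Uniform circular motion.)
v = 2πr/T = 2π×72.93/21.04 = 21.78 m/s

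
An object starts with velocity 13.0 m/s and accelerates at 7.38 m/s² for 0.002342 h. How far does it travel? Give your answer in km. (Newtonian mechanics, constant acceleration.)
d = v₀t + ½at² (with unit conversion) = 0.3719 km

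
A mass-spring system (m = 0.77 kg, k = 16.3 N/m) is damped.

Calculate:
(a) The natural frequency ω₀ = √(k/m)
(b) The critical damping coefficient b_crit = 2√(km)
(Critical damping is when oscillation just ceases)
ω₀ = √(k/m) = √(16.3/0.77) = 4.601 rad/s
b_crit = 2√(km) = 2√(16.3×0.77) = 7.085 kg/s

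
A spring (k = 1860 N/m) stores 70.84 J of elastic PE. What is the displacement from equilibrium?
PE = ½kx² → x = √(2PE/k) = √(2×70.84/1860) = 0.276 m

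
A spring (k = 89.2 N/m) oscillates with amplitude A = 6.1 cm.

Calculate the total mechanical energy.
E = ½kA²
E = ½kA² = ½×89.2×(0.061)² = 0.166 J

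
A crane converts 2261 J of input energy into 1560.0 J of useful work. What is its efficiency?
η = W_out/W_in = 1560.0/2261 = 0.69 = 69.0%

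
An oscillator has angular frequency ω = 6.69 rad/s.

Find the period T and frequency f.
T = 2π/ω = 2π/6.69 = 0.9392 s; f = ω/2π = 1.065 Hz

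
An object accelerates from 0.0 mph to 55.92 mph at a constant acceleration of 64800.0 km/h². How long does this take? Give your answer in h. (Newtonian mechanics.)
t = (v - v₀)/a (with unit conversion) = 0.001389 h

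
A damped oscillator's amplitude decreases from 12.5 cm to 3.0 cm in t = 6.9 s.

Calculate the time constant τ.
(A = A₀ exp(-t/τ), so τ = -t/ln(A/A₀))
A/A₀ = 3.0/12.5 = 0.24; ln(A/A₀) = -1.427
τ = −t/ln(A/A₀) = −6.9/-1.427 = 4.835 s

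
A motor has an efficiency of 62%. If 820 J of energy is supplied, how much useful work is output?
W_out = η × W_in = 0.62 × 820 = 508.4 J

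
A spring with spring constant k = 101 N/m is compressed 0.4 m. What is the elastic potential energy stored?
PE = ½kx² = ½×101×0.4² = 8.08 J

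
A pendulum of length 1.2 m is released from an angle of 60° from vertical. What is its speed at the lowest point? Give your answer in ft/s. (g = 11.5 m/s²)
h = L(1 − cosθ) = 1.2×(1 − cos60°) = 0.6 m
v = √(2gh) = √(2×11.5×0.6) = 3.715 m/s = 12.19 ft/s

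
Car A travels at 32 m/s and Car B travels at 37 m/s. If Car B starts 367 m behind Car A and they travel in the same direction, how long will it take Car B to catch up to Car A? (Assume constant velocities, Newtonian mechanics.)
Relative speed: v_rel = 37 - 32 = 5 m/s
Time to catch: t = d₀/v_rel = 367/5 = 73.4 s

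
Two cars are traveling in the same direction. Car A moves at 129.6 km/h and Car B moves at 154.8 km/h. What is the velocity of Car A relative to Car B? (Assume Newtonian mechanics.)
v_rel = v_A - v_B = 129.6 - 154.8 = -25.2 km/h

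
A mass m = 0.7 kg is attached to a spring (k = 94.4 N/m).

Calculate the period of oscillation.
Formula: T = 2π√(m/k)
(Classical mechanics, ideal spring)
T = 2π√(m/k) = 2π√(0.7/94.4) = 0.5411 s; f = 1/T = 1.848 Hz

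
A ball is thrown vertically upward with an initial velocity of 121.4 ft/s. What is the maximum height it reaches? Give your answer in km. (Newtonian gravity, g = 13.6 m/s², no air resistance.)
h_max = v₀²/(2g) (with unit conversion) = 0.05034 km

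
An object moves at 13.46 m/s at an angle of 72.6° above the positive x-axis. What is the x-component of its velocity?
vₓ = v cos(θ) = 13.46 × cos(72.6°) = 4.03 m/s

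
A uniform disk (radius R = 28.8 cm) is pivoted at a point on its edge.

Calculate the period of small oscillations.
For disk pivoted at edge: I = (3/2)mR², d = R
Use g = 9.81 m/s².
I/m = (3/2)R² = 0.1244 m²; d = R = 0.288 m
T = 2π√((3/2)R²/(gR)) = 2π√(3R/(2g)) = 1.319 s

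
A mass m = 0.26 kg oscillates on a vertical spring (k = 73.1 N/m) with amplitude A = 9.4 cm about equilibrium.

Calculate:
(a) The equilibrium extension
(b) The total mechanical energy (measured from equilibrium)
x_eq = mg/k = 0.26×9.81/73.1 = 0.03489 m = 3.489 cm
E = ½kA² = ½×73.1×(0.094)² = 0.323 J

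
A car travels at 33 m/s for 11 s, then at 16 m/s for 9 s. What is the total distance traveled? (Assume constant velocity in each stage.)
d₁ = v₁t₁ = 33 × 11 = 363 m
d₂ = v₂t₂ = 16 × 9 = 144 m
d_total = 363 + 144 = 507 m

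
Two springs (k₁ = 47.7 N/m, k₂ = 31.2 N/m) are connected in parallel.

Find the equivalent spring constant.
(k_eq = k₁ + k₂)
k_eq = k₁ + k₂ = 47.7 + 31.2 = 78.9 N/m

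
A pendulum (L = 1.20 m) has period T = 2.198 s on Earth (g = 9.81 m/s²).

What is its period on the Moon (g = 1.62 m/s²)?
T = 2π√(L/g), so T_moon/T_earth = √(g_earth/g_moon)
T_moon = 2π√(1.2/1.62) = 5.408 s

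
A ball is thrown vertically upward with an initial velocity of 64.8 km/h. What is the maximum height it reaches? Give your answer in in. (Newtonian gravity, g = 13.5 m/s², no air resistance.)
h_max = v₀²/(2g) (with unit conversion) = 472.4 in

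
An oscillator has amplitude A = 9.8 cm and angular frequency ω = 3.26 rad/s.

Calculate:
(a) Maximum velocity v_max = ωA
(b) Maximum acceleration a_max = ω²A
v_max = ωA = 3.26×0.098 = 0.3195 m/s
a_max = ω²A = 3.26²×0.098 = 1.042 m/s²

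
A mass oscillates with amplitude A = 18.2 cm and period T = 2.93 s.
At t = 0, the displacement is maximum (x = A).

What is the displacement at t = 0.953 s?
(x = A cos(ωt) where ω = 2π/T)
ω = 2π/T = 2π/2.93 = 2.144 rad/s
x = A cos(ωt) = 18.2×cos(2.144×0.953) = -8.289 cm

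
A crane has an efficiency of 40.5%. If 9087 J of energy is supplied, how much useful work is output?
W_out = η × W_in = 0.405 × 9087 = 3680.2 J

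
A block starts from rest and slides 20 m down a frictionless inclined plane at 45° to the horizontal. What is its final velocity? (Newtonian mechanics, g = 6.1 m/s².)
a = g sin(θ) = 6.1 × sin(45°) = 4.31 m/s²
v = √(2ad) = √(2 × 4.31 × 20) = 13.14 m/s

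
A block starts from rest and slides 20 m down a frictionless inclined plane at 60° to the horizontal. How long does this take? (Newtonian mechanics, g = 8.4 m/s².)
a = g sin(θ) = 8.4 × sin(60°) = 7.27 m/s²
t = √(2d/a) = √(2 × 20 / 7.27) = 2.34 s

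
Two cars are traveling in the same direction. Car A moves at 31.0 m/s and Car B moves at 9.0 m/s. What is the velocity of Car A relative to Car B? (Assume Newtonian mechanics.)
v_rel = v_A - v_B = 31.0 - 9.0 = 22.0 m/s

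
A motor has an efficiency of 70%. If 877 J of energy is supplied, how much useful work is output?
W_out = η × W_in = 0.7 × 877 = 613.9 J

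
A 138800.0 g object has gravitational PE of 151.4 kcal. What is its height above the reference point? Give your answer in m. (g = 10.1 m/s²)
PE = mgh → h = PE/(mg) = 6.335e+05 J / (138.8 kg × 10.1 m/s²) = 451.9 m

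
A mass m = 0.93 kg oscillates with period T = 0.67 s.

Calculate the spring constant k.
T = 2π√(m/k) → k = m(2π/T)² = 0.93×(2π/0.67)² = 81.79 N/m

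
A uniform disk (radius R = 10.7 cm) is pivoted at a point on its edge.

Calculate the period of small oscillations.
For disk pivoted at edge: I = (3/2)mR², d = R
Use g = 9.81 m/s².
I/m = (3/2)R² = 0.01717 m²; d = R = 0.107 m
T = 2π√((3/2)R²/(gR)) = 2π√(3R/(2g)) = 0.8037 s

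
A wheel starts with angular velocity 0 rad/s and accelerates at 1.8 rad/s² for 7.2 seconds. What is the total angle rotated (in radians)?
θ = ω₀t + ½αt² = 0×7.2 + ½×1.8×7.2² = 46.66 rad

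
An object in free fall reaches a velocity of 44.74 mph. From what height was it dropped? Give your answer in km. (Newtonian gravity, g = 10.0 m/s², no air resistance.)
h = v²/(2g) (with unit conversion) = 0.02 km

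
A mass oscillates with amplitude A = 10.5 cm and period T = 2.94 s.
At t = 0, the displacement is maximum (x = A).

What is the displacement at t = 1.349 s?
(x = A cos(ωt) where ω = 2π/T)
ω = 2π/T = 2π/2.94 = 2.137 rad/s
x = A cos(ωt) = 10.5×cos(2.137×1.349) = -10.15 cm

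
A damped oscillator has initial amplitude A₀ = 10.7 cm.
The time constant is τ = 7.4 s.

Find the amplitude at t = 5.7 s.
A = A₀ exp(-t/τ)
A = A₀ exp(−t/τ) = 10.7×exp(−5.7/7.4) = 4.953 cm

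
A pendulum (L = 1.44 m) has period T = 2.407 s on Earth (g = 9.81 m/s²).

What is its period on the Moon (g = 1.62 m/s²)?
T = 2π√(L/g), so T_moon/T_earth = √(g_earth/g_moon)
T_moon = 2π√(1.44/1.62) = 5.924 s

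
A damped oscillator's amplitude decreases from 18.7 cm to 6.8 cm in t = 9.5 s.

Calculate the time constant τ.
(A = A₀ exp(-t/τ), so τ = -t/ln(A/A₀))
A/A₀ = 6.8/18.7 = 0.3636; ln(A/A₀) = -1.012
τ = −t/ln(A/A₀) = −9.5/-1.012 = 9.391 s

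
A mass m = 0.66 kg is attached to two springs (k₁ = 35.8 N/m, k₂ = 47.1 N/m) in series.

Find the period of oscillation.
k_eq = k₁k₂/(k₁+k₂) = 20.34 N/m
T = 2π√(m/k_eq) = 2π√(0.66/20.34) = 1.132 s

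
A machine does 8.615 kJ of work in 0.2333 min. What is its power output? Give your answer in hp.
P = W/t = 8615 J / 14 s = 615.4 W = 0.8253 hp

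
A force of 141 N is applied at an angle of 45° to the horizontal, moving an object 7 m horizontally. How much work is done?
W = Fd cosθ = 141×7×cos(45°) = 697.91 J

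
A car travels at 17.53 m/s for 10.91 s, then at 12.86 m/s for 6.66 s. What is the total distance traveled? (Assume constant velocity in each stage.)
d₁ = v₁t₁ = 17.53 × 10.91 = 191.252 m
d₂ = v₂t₂ = 12.86 × 6.66 = 85.6476 m
d_total = 191.252 + 85.6476 = 276.9 m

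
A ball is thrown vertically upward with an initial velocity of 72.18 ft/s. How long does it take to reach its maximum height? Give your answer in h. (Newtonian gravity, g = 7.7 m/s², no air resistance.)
t_up = v₀/g (with unit conversion) = 0.0007937 h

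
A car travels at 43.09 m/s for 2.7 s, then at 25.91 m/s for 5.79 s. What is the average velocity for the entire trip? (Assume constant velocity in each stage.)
d₁ = v₁t₁ = 43.09 × 2.7 = 116.343 m
d₂ = v₂t₂ = 25.91 × 5.79 = 150.019 m
d_total = 266.36 m, t_total = 8.49 s
v_avg = d_total/t_total = 266.36/8.49 = 31.37 m/s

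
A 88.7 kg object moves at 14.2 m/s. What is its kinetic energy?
KE = ½mv² = ½×88.7×14.2² = 8942.734 J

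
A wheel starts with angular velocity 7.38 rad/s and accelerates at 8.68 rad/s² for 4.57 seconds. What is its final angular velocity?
ω = ω₀ + αt = 7.38 + 8.68 × 4.57 = 47.05 rad/s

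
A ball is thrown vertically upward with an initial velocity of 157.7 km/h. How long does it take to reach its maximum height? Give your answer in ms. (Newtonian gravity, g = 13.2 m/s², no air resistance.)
t_up = v₀/g (with unit conversion) = 3319.0 ms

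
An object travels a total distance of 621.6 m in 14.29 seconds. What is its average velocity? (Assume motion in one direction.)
v_avg = Δd / Δt = 621.6 / 14.29 = 43.5 m/s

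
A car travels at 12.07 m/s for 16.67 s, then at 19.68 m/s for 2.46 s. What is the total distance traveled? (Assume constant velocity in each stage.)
d₁ = v₁t₁ = 12.07 × 16.67 = 201.207 m
d₂ = v₂t₂ = 19.68 × 2.46 = 48.4128 m
d_total = 201.207 + 48.4128 = 249.62 m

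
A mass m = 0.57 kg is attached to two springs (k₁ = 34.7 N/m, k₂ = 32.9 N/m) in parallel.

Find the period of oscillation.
k_eq = k₁+k₂ = 67.6 N/m
T = 2π√(m/k_eq) = 2π√(0.57/67.6) = 0.577 s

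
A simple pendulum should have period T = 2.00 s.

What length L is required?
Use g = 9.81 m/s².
T = 2π√(L/g) → L = g(T/2π)² = 9.81×(2.0/2π)² = 0.994 m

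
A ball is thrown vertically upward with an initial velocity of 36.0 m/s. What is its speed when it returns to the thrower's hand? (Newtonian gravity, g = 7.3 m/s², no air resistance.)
By conservation of energy, the ball returns at the same speed = 36.0 m/s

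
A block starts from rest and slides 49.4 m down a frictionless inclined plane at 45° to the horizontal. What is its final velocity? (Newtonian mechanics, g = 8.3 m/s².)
a = g sin(θ) = 8.3 × sin(45°) = 5.87 m/s²
v = √(2ad) = √(2 × 5.87 × 49.4) = 24.08 m/s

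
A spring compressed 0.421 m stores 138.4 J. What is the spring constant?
PE = ½kx² → k = 2PE/x² = 2×138.4/0.421² = 1562.0 N/m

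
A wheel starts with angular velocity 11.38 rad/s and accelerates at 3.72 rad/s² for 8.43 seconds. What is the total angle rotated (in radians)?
θ = ω₀t + ½αt² = 11.38×8.43 + ½×3.72×8.43² = 228.11 rad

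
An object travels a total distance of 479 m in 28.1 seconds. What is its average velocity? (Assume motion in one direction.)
v_avg = Δd / Δt = 479 / 28.1 = 17.05 m/s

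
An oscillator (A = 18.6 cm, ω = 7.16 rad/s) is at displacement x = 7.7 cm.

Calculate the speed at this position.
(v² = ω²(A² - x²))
v = ω√(A² − x²) = 7.16×√(0.186² − 0.077²) = 1.212 m/s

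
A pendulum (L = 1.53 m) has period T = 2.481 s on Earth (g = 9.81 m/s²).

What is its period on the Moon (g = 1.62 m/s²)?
T = 2π√(L/g), so T_moon/T_earth = √(g_earth/g_moon)
T_moon = 2π√(1.53/1.62) = 6.106 s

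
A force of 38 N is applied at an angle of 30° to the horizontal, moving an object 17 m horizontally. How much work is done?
W = Fd cosθ = 38×17×cos(30°) = 559.45 J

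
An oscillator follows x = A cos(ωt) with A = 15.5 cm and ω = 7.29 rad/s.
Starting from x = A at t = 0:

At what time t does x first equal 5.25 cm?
cos(ωt) = x/A = 5.25/15.5 = 0.3387
ωt = arccos(0.3387) = 1.225 rad
t = 1.225/7.29 = 0.1681 s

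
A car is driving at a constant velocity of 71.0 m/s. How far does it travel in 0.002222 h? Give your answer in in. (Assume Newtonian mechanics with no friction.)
d = vt (with unit conversion) = 22360.0 in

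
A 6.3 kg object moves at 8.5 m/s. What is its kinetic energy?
KE = ½mv² = ½×6.3×8.5² = 227.5875 J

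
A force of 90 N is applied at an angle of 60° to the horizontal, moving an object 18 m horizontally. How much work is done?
W = Fd cosθ = 90×18×cos(60°) = 810.0 J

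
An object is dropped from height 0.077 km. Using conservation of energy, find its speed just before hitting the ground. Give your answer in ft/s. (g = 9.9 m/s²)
mgh = ½mv² → v = √(2gh) = √(2×9.9×77) = 39.05 m/s = 128.1 ft/s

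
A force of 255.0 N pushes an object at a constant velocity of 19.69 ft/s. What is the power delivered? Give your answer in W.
P = Fv = 255 N × 6.002 m/s = 1530 W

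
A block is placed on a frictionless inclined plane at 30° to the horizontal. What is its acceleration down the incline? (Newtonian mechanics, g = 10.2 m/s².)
a = g sin(θ) = 10.2 × sin(30°) = 10.2 × 0.5 = 5.1 m/s²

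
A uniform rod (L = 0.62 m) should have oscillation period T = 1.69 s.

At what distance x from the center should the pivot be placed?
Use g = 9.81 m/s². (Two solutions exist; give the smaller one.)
T = 2π√((L²/12 + x²)/(gx)). Let c = T²g/(4π²) = 0.7097.
x² − cx + L²/12 = 0 → x = (c − √(c² − L²/3))/2 = 0.04844 m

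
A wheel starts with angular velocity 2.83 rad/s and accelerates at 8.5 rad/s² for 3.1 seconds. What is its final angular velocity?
ω = ω₀ + αt = 2.83 + 8.5 × 3.1 = 29.18 rad/s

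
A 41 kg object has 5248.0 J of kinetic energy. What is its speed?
KE = ½mv² → v = √(2KE/m) = √(2×5248.0/41) = 16.0 m/s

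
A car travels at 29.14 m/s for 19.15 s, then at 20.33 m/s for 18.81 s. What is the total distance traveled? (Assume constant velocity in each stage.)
d₁ = v₁t₁ = 29.14 × 19.15 = 558.031 m
d₂ = v₂t₂ = 20.33 × 18.81 = 382.407 m
d_total = 558.031 + 382.407 = 940.44 m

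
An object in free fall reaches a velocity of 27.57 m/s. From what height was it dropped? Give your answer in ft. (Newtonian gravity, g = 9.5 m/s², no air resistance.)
h = v²/(2g) (with unit conversion) = 131.3 ft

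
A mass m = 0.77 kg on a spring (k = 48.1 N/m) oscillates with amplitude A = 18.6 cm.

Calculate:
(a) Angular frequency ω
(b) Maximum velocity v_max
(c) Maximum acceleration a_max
ω = √(k/m) = √(48.1/0.77) = 7.904 rad/s
v_max = ωA = 7.904×0.186 = 1.47 m/s
a_max = ω²A = 7.904²×0.186 = 11.62 m/s²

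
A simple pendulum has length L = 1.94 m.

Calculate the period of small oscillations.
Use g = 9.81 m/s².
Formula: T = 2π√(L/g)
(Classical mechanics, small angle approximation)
T = 2π√(L/g) = 2π√(1.94/9.81) = 2.794 s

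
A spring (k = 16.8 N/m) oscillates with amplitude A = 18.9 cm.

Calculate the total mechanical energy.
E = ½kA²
E = ½kA² = ½×16.8×(0.189)² = 0.3001 J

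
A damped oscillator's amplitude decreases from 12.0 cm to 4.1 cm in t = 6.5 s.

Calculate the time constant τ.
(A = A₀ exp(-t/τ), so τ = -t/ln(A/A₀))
A/A₀ = 4.1/12.0 = 0.3417; ln(A/A₀) = -1.074
τ = −t/ln(A/A₀) = −6.5/-1.074 = 6.053 s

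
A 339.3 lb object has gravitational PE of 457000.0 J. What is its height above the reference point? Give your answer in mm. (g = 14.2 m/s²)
PE = mgh → h = PE/(mg) = 4.57e+05 J / (153.9 kg × 14.2 m/s²) = 209.1 m = 209100.0 mm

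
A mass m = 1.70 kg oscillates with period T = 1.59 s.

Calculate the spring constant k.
T = 2π√(m/k) → k = m(2π/T)² = 1.7×(2π/1.59)² = 26.55 N/m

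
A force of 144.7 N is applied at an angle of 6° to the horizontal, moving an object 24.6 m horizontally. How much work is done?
W = Fd cosθ = 144.7×24.6×cos(6°) = 3540.1 J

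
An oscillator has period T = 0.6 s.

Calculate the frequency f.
f = 1/T = 1/0.6 = 1.667 Hz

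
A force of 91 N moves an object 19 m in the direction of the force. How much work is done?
W = Fd = 91×19 = 1729.0 J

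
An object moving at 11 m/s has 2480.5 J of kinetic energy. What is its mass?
KE = ½mv² → m = 2KE/v² = 2×2480.5/11² = 41.0 kg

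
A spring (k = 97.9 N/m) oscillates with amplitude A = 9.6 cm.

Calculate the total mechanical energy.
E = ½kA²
E = ½kA² = ½×97.9×(0.096)² = 0.4511 J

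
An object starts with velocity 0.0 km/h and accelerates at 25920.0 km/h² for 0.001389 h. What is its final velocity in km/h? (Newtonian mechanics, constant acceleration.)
v = v₀ + at (with unit conversion) = 36.0 km/h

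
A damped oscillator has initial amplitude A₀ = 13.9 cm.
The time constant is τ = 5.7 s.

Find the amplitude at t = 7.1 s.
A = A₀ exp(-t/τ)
A = A₀ exp(−t/τ) = 13.9×exp(−7.1/5.7) = 4 cm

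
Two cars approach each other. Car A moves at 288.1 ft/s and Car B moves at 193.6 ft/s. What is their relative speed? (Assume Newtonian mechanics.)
v_rel = v_A + v_B = 288.1 + 193.6 = 481.7 ft/s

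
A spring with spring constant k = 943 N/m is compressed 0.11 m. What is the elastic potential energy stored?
PE = ½kx² = ½×943×0.11² = 5.705 J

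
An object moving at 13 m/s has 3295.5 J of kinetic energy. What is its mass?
KE = ½mv² → m = 2KE/v² = 2×3295.5/13² = 39.0 kg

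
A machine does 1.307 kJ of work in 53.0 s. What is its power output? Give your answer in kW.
P = W/t = 1307 J / 53 s = 24.66 W = 0.02466 kW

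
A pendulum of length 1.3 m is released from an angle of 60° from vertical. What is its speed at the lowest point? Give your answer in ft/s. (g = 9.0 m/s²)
h = L(1 − cosθ) = 1.3×(1 − cos60°) = 0.65 m
v = √(2gh) = √(2×9.0×0.65) = 3.421 m/s = 11.22 ft/s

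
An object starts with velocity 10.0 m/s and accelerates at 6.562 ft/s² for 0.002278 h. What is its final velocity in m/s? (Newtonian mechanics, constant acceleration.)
v = v₀ + at (with unit conversion) = 26.4 m/s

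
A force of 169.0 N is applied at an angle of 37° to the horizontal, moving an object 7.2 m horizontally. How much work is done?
W = Fd cosθ = 169.0×7.2×cos(37°) = 971.78 J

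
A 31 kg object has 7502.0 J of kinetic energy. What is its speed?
KE = ½mv² → v = √(2KE/m) = √(2×7502.0/31) = 22.0 m/s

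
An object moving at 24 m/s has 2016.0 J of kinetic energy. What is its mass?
KE = ½mv² → m = 2KE/v² = 2×2016.0/24² = 7.0 kg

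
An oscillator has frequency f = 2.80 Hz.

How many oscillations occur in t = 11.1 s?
n = f×t = 2.8×11.1 = 31.08 oscillations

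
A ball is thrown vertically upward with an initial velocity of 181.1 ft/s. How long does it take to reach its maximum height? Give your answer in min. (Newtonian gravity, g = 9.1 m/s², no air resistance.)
t_up = v₀/g (with unit conversion) = 0.1011 min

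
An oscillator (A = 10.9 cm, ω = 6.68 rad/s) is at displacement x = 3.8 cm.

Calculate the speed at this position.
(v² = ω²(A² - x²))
v = ω√(A² − x²) = 6.68×√(0.109² − 0.038²) = 0.6824 m/s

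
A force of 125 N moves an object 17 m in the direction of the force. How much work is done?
W = Fd = 125×17 = 2125.0 J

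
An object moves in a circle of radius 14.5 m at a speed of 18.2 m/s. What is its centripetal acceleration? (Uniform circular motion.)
a_c = v²/r = 18.2²/14.5 = 331.24/14.5 = 22.84 m/s²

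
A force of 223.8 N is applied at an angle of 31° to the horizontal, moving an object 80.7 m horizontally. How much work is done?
W = Fd cosθ = 223.8×80.7×cos(31°) = 15481.0 J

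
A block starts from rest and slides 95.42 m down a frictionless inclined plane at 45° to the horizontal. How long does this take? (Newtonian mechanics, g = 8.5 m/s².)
a = g sin(θ) = 8.5 × sin(45°) = 6.01 m/s²
t = √(2d/a) = √(2 × 95.42 / 6.01) = 5.63 s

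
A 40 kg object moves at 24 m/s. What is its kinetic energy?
KE = ½mv² = ½×40×24² = 11520.0 J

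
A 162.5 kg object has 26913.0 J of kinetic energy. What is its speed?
KE = ½mv² → v = √(2KE/m) = √(2×26913.0/162.5) = 18.2 m/s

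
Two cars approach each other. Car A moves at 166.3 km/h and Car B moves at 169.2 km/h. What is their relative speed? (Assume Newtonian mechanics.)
v_rel = v_A + v_B = 166.3 + 169.2 = 335.5 km/h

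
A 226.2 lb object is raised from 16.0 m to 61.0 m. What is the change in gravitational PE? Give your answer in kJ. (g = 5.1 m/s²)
ΔPE = mg(h₂ − h₁) = 102.6 kg × 5.1 m/s² × (61 − 16) m = 2.355e+04 J = 23.55 kJ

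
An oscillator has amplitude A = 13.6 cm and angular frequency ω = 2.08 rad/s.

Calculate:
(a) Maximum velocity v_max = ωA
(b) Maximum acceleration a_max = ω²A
v_max = ωA = 2.08×0.136 = 0.2829 m/s
a_max = ω²A = 2.08²×0.136 = 0.5884 m/s²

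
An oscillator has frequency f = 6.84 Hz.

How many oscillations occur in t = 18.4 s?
n = f×t = 6.84×18.4 = 125.9 oscillations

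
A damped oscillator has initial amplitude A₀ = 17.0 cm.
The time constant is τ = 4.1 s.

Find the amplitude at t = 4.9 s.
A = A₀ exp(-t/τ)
A = A₀ exp(−t/τ) = 17.0×exp(−4.9/4.1) = 5.145 cm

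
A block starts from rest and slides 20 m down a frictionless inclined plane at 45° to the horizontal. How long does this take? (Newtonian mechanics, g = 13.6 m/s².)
a = g sin(θ) = 13.6 × sin(45°) = 9.62 m/s²
t = √(2d/a) = √(2 × 20 / 9.62) = 2.04 s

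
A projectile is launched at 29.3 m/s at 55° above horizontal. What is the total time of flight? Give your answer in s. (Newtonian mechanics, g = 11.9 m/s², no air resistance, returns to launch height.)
T = 2v₀sin(θ)/g = 4.034 s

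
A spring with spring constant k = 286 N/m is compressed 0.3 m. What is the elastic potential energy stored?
PE = ½kx² = ½×286×0.3² = 12.87 J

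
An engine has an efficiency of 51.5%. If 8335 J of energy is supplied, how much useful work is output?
W_out = η × W_in = 0.515 × 8335 = 4292.5 J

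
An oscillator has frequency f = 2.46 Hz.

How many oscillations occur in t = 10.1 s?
n = f×t = 2.46×10.1 = 24.85 oscillations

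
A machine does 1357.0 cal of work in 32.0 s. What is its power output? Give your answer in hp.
P = W/t = 5678 J / 32 s = 177.4 W = 0.2379 hp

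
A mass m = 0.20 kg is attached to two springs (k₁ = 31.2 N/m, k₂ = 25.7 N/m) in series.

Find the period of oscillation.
k_eq = k₁k₂/(k₁+k₂) = 14.09 N/m
T = 2π√(m/k_eq) = 2π√(0.2/14.09) = 0.7485 s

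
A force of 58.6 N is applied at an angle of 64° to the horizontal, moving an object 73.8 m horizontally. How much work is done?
W = Fd cosθ = 58.6×73.8×cos(64°) = 1895.8 J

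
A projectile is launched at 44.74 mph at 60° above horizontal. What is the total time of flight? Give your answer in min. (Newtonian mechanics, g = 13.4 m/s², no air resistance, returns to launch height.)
T = 2v₀sin(θ)/g (with unit conversion) = 0.04309 min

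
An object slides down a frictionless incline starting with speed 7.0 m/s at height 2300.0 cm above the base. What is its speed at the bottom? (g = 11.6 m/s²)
½mv₀² + mgh = ½mv² → v = √(v₀² + 2gh) = √(7² + 2×11.6×23) = 24.14 m/s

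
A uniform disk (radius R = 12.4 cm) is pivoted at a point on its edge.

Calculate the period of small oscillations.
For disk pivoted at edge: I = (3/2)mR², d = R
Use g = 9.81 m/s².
I/m = (3/2)R² = 0.02306 m²; d = R = 0.124 m
T = 2π√((3/2)R²/(gR)) = 2π√(3R/(2g)) = 0.8652 s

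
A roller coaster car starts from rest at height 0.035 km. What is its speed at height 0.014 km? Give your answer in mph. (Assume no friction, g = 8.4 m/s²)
mgh₁ = ½mv₂² + mgh₂ → v₂ = √(2g(h₁−h₂)) = √(2×8.4×(35−14)) = 18.78 m/s = 42.02 mph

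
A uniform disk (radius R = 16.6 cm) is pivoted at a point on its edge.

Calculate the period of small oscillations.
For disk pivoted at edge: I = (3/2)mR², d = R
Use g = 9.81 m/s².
I/m = (3/2)R² = 0.04133 m²; d = R = 0.166 m
T = 2π√((3/2)R²/(gR)) = 2π√(3R/(2g)) = 1.001 s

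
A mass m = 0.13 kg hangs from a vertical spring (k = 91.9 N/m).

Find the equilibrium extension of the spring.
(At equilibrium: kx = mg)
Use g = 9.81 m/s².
x_eq = mg/k = 0.13×9.81/91.9 = 0.01388 m = 1.388 cm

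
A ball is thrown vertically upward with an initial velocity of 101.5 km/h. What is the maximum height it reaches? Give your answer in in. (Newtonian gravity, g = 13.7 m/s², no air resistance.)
h_max = v₀²/(2g) (with unit conversion) = 1142.0 in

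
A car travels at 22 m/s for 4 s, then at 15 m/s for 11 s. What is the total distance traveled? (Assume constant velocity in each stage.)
d₁ = v₁t₁ = 22 × 4 = 88 m
d₂ = v₂t₂ = 15 × 11 = 165 m
d_total = 88 + 165 = 253 m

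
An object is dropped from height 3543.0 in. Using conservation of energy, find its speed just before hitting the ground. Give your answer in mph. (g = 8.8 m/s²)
mgh = ½mv² → v = √(2gh) = √(2×8.8×89.99) = 39.8 m/s = 89.03 mph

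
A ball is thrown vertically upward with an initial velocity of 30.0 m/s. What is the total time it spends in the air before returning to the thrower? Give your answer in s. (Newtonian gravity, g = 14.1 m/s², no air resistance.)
t_total = 2v₀/g = 4.255 s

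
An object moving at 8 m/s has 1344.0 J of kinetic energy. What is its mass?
KE = ½mv² → m = 2KE/v² = 2×1344.0/8² = 42.0 kg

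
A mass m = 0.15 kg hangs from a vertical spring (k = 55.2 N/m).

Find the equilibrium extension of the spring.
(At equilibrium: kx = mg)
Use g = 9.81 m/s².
x_eq = mg/k = 0.15×9.81/55.2 = 0.02666 m = 2.666 cm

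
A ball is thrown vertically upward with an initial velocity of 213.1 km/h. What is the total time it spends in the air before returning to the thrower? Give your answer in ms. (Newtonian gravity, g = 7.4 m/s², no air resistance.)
t_total = 2v₀/g (with unit conversion) = 16000.0 ms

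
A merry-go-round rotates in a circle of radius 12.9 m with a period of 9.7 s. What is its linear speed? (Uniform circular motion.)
v = 2πr/T = 2π×12.9/9.7 = 8.36 m/s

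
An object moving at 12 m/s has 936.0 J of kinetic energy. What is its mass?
KE = ½mv² → m = 2KE/v² = 2×936.0/12² = 13.0 kg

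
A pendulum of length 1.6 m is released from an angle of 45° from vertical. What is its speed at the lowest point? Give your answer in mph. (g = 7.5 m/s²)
h = L(1 − cosθ) = 1.6×(1 − cos45°) = 0.4686 m
v = √(2gh) = √(2×7.5×0.4686) = 2.651 m/s = 5.931 mph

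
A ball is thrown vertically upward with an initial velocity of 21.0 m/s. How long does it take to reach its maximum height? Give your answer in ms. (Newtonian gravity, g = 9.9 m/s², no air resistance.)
t_up = v₀/g (with unit conversion) = 2121.0 ms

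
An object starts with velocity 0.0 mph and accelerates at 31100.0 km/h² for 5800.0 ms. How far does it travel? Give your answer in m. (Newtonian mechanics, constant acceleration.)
d = v₀t + ½at² (with unit conversion) = 40.36 m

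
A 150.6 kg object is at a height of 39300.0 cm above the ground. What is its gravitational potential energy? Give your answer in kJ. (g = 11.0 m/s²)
PE = mgh = 150.6 kg × 11.0 m/s² × 393 m = 6.51e+05 J = 651.0 kJ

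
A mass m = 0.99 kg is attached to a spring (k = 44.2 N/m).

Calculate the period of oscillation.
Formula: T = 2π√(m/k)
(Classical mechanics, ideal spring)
T = 2π√(m/k) = 2π√(0.99/44.2) = 0.9403 s; f = 1/T = 1.063 Hz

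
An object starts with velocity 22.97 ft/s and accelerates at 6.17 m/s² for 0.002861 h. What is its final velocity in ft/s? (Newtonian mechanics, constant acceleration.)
v = v₀ + at (with unit conversion) = 231.5 ft/s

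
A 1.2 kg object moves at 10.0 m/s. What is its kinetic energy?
KE = ½mv² = ½×1.2×10.0² = 60.0 J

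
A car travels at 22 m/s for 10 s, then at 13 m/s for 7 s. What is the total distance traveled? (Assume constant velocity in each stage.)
d₁ = v₁t₁ = 22 × 10 = 220 m
d₂ = v₂t₂ = 13 × 7 = 91 m
d_total = 220 + 91 = 311 m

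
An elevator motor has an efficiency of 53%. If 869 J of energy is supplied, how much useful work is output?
W_out = η × W_in = 0.53 × 869 = 460.57 J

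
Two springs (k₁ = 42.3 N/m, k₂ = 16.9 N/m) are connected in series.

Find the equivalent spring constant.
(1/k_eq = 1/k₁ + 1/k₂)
1/k_eq = 1/42.3 + 1/16.9 = 0.082812; k_eq = 12.08 N/m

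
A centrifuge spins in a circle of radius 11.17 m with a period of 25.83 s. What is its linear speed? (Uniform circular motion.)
v = 2πr/T = 2π×11.17/25.83 = 2.72 m/s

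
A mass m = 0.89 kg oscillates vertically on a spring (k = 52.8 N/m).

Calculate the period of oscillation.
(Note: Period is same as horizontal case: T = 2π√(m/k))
T = 2π√(m/k) = 2π√(0.89/52.8) = 0.8158 s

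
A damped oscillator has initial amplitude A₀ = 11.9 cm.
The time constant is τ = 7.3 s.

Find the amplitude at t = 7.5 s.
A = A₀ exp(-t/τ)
A = A₀ exp(−t/τ) = 11.9×exp(−7.5/7.3) = 4.259 cm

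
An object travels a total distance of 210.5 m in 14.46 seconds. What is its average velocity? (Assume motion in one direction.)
v_avg = Δd / Δt = 210.5 / 14.46 = 14.56 m/s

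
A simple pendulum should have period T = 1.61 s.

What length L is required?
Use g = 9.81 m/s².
T = 2π√(L/g) → L = g(T/2π)² = 9.81×(1.61/2π)² = 0.6441 m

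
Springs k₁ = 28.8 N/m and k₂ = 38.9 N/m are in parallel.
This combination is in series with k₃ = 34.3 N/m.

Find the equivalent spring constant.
k₁₂ = k₁ + k₂ = 67.7 N/m (parallel)
1/k_eq = 1/k₁₂ + 1/k₃ → k_eq = 22.77 N/m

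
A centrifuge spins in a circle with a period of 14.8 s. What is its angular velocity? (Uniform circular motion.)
ω = 2π/T = 2π/14.8 = 0.4245 rad/s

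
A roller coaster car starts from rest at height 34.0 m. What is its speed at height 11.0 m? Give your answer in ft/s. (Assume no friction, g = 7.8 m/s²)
mgh₁ = ½mv₂² + mgh₂ → v₂ = √(2g(h₁−h₂)) = √(2×7.8×(34−11)) = 18.94 m/s = 62.15 ft/s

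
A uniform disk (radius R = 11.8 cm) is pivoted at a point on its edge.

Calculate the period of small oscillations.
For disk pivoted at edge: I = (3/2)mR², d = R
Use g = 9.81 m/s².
I/m = (3/2)R² = 0.02089 m²; d = R = 0.118 m
T = 2π√((3/2)R²/(gR)) = 2π√(3R/(2g)) = 0.844 s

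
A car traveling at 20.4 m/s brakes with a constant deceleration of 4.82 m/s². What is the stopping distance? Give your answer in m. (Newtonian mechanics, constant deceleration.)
d = v₀² / (2a) = 43.17 m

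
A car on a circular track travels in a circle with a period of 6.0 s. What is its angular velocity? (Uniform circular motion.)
ω = 2π/T = 2π/6.0 = 1.0472 rad/s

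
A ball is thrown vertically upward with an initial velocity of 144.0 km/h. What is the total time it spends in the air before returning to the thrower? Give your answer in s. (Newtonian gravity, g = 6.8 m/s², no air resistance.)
t_total = 2v₀/g (with unit conversion) = 11.76 s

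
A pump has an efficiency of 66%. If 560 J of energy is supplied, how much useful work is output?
W_out = η × W_in = 0.66 × 560 = 369.6 J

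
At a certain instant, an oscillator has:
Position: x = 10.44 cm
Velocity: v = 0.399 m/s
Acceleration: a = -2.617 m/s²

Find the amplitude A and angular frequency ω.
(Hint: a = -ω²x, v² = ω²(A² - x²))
a = −ω²x → ω = √(|a|/x) = √(2.617/0.1044) = 5.007 rad/s
v² = ω²(A² − x²) → A = √(x² + v²/ω²) = √(0.1044² + 0.399²/5.007²) = 0.1313 m = 13.13 cm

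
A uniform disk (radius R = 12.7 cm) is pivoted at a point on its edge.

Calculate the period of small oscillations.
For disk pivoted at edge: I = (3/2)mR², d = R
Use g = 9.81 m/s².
I/m = (3/2)R² = 0.02419 m²; d = R = 0.127 m
T = 2π√((3/2)R²/(gR)) = 2π√(3R/(2g)) = 0.8756 s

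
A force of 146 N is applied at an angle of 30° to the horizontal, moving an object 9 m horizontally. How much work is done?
W = Fd cosθ = 146×9×cos(30°) = 1138.0 J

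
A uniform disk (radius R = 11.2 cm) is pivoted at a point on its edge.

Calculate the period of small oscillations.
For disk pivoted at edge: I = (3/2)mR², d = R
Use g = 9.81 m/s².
I/m = (3/2)R² = 0.01882 m²; d = R = 0.112 m
T = 2π√((3/2)R²/(gR)) = 2π√(3R/(2g)) = 0.8222 s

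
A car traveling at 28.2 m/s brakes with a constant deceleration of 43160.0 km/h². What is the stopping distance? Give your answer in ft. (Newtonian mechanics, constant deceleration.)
d = v₀² / (2a) (with unit conversion) = 391.7 ft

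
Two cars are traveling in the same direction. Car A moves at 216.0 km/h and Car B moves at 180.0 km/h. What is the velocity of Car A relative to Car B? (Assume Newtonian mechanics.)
v_rel = v_A - v_B = 216.0 - 180.0 = 36.0 km/h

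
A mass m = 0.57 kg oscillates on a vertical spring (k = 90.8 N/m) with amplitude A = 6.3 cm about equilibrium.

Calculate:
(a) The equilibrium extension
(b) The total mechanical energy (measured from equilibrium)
x_eq = mg/k = 0.57×9.81/90.8 = 0.06158 m = 6.158 cm
E = ½kA² = ½×90.8×(0.063)² = 0.1802 J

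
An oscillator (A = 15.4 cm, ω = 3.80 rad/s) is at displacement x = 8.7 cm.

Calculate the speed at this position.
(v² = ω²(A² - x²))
v = ω√(A² − x²) = 3.8×√(0.154² − 0.087²) = 0.4829 m/s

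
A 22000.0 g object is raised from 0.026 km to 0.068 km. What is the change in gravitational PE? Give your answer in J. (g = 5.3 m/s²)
ΔPE = mg(h₂ − h₁) = 22 kg × 5.3 m/s² × (68 − 26) m = 4897 J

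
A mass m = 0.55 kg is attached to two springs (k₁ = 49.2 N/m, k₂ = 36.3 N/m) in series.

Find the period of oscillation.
k_eq = k₁k₂/(k₁+k₂) = 20.89 N/m
T = 2π√(m/k_eq) = 2π√(0.55/20.89) = 1.02 s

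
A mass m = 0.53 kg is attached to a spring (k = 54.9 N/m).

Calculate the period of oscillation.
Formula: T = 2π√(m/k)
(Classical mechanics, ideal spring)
T = 2π√(m/k) = 2π√(0.53/54.9) = 0.6174 s; f = 1/T = 1.62 Hz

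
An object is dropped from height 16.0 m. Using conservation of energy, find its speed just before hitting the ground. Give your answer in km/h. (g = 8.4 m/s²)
mgh = ½mv² → v = √(2gh) = √(2×8.4×16) = 16.4 m/s = 59.02 km/h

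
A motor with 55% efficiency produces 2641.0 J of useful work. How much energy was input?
W_in = W_out/η = 2641.0/0.55 = 4801.8 J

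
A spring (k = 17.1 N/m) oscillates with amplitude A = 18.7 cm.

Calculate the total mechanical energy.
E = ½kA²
E = ½kA² = ½×17.1×(0.187)² = 0.299 J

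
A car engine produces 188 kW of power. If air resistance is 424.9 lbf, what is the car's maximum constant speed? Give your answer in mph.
P = Fv → v = P/F = 188000 W / 1890 N = 99.47 m/s = 222.5 mph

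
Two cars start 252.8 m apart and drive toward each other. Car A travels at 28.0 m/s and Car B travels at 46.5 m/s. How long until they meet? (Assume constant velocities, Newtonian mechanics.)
Combined speed: v_combined = 28.0 + 46.5 = 74.5 m/s
Time to meet: t = d/74.5 = 252.8/74.5 = 3.39 s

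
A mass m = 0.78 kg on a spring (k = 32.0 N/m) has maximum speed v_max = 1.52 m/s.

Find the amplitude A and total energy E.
½mv²_max = ½kA² → A = v_max√(m/k) = 1.52×√(0.78/32.0) = 0.2373 m = 23.73 cm
E = ½mv²_max = ½×0.78×1.52² = 0.9011 J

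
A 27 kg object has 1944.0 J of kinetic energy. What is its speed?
KE = ½mv² → v = √(2KE/m) = √(2×1944.0/27) = 12.0 m/s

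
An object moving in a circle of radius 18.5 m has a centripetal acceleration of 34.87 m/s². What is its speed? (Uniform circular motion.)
v = √(a_c × r) = √(34.87 × 18.5) = 25.4 m/s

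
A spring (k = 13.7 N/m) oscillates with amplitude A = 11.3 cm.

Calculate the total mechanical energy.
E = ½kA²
E = ½kA² = ½×13.7×(0.113)² = 0.08747 J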